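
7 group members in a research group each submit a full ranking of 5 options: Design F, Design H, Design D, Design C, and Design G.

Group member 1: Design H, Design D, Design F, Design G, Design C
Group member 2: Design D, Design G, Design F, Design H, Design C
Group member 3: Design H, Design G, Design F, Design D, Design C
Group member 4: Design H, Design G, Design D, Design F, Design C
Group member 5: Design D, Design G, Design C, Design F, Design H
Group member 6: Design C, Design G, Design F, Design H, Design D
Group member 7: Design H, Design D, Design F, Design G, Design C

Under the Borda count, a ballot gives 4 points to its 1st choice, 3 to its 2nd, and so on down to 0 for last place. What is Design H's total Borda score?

Borda scores:
  Design F: 2 + 2 + 2 + 1 + 1 + 2 + 2 = 12
  Design H: 4 + 1 + 4 + 4 + 0 + 1 + 4 = 18
  Design D: 3 + 4 + 1 + 2 + 4 + 0 + 3 = 17
  Design C: 0 + 0 + 0 + 0 + 2 + 4 + 0 = 6
  Design G: 1 + 3 + 3 + 3 + 3 + 3 + 1 = 17

18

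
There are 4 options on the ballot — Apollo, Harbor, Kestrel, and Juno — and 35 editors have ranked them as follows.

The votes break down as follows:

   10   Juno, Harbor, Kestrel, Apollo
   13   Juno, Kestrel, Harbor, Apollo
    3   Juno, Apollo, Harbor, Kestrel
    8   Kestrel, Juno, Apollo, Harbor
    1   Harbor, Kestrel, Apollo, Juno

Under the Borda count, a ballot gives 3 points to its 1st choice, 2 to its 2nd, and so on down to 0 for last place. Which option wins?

Juno

Borda scores:
  Apollo: 10·0 + 13·0 + 3·2 + 8·1 + 1 = 15
  Harbor: 10·2 + 13·1 + 3·1 + 8·0 + 3 = 39
  Kestrel: 10·1 + 13·2 + 3·0 + 8·3 + 2 = 62
  Juno: 10·3 + 13·3 + 3·3 + 8·2 + 0 = 94
Juno has the highest total.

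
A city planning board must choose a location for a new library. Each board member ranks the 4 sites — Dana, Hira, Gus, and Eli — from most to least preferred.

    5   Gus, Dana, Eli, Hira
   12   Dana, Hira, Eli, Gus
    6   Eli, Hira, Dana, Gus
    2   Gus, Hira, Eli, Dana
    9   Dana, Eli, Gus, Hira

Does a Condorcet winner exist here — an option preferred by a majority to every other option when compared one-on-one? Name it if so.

Head-to-head results (34 voters total):
Dana vs Hira: Dana wins 26–8.
Dana vs Gus: Dana wins 27–7.
Dana vs Eli: Dana wins 26–8.
Hira vs Gus: Hira wins 18–16.
Hira vs Eli: Eli wins 20–14.
Gus vs Eli: Eli wins 27–7.
Dana beats each rival — Hira (26–8), Gus (27–7), Eli (26–8) — so Dana is the Condorcet winner.

Dana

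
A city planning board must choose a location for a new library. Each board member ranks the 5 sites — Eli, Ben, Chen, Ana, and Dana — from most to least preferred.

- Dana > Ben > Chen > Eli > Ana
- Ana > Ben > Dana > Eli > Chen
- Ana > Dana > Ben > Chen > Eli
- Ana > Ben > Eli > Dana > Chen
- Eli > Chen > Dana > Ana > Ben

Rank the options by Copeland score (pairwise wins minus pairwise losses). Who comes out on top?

Ana

Pairwise results:
  Eli vs Ben: Ben wins 4–1.
  Eli vs Chen: Eli wins 3–2.
  Eli vs Ana: Ana wins 3–2.
  Eli vs Dana: Dana wins 3–2.
  Ben vs Chen: Ben wins 4–1.
  Ben vs Ana: Ana wins 4–1.
  Ben vs Dana: Dana wins 3–2.
  Chen vs Ana: Ana wins 3–2.
  Chen vs Dana: Dana wins 4–1.
  Ana vs Dana: Ana wins 3–2.
Copeland scores (wins − losses):
  Eli: 1 − 3 = -2
  Ben: 2 − 2 = 0
  Chen: 0 − 4 = -4
  Ana: 4 − 0 = 4
  Dana: 3 − 1 = 2
Ana has the best Copeland score.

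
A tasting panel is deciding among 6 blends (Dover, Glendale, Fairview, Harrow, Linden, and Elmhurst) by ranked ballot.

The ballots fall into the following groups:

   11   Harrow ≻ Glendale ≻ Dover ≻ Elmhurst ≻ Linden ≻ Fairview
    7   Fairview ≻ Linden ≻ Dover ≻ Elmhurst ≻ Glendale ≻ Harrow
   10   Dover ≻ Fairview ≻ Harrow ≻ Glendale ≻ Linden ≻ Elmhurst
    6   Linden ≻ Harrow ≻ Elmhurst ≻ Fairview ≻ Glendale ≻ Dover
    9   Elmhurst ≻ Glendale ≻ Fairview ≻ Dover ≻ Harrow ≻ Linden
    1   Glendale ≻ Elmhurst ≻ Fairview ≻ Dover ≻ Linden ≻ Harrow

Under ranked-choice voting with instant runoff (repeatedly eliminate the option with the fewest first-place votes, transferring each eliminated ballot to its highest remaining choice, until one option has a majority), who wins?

Round 1: Harrow 11, Dover 10, Elmhurst 9, Fairview 7, Linden 6, Glendale 1. Glendale has the fewest and is eliminated.
Round 2: Harrow 11, Dover 10, Elmhurst 10, Fairview 7, Linden 6. Linden has the fewest and is eliminated.
Round 3: Harrow 17, Dover 10, Elmhurst 10, Fairview 7. Fairview has the fewest and is eliminated.
Round 4: Dover 17, Harrow 17, Elmhurst 10. Elmhurst has the fewest and is eliminated.
Round 5: Dover 27, Harrow 17. Dover has a majority.

Dover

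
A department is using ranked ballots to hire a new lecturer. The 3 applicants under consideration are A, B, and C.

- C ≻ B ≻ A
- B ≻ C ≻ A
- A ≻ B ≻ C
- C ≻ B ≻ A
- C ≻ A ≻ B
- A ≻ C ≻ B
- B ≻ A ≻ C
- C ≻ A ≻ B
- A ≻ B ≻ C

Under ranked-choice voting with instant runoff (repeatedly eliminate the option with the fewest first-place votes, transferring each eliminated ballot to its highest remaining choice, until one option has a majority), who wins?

C

Round 1: C 4, A 3, B 2. B has the fewest and is eliminated.
Round 2: C 5, A 4. C has a majority.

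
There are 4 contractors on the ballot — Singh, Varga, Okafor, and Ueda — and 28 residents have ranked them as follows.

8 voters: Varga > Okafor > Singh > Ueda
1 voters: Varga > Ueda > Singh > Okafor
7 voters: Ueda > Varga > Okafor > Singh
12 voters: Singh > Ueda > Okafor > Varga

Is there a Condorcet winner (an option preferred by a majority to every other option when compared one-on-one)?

No

Head-to-head results (28 voters total):
Singh vs Varga: Varga wins 16–12.
Singh vs Okafor: Okafor wins 15–13.
Singh vs Ueda: Singh wins 20–8.
Varga vs Okafor: Varga wins 16–12.
Varga vs Ueda: Ueda wins 19–9.
Okafor vs Ueda: Ueda wins 20–8.
No candidate beats all others: Singh beats Ueda beats Varga beats Singh, a majority cycle.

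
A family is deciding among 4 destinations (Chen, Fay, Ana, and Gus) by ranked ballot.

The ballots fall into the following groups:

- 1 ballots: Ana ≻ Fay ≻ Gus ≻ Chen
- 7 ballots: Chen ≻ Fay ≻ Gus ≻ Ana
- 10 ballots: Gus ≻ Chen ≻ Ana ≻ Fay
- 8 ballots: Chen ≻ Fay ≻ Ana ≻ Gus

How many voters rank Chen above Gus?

15

Ballots ranking Chen above Gus: 7+8 = 15.
Ballots ranking Gus above Chen: 1+10 = 11.
So 15 of 26 voters prefer Chen to Gus.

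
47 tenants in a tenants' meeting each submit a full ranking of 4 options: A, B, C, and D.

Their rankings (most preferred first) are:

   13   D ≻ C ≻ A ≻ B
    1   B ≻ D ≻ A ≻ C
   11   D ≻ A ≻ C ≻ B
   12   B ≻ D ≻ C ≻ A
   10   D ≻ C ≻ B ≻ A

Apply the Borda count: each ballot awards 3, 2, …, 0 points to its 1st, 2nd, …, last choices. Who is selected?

D

Borda scores:
  A: 13·1 + 1 + 11·2 + 12·0 + 10·0 = 36
  B: 13·0 + 3 + 11·0 + 12·3 + 10·1 = 49
  C: 13·2 + 0 + 11·1 + 12·1 + 10·2 = 69
  D: 13·3 + 2 + 11·3 + 12·2 + 10·3 = 128
D has the highest total.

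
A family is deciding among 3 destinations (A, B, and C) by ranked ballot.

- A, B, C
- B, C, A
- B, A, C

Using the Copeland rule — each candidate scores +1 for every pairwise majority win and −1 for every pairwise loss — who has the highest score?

B

Pairwise results:
  A vs B: B wins 2–1.
  A vs C: A wins 2–1.
  B vs C: B wins 3–0.
Copeland scores (wins − losses):
  A: 1 − 1 = 0
  B: 2 − 0 = 2
  C: 0 − 2 = -2
B has the best Copeland score.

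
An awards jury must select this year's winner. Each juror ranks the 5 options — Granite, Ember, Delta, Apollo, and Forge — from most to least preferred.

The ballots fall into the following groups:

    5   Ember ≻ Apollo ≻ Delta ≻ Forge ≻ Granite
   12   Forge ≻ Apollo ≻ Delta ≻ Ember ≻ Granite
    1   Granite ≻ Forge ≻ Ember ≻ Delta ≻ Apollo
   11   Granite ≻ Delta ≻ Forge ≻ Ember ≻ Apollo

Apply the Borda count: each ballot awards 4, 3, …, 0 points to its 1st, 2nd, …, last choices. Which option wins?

Borda scores:
  Granite: 5·0 + 12·0 + 4 + 11·4 = 48
  Ember: 5·4 + 12·1 + 2 + 11·1 = 45
  Delta: 5·2 + 12·2 + 1 + 11·3 = 68
  Apollo: 5·3 + 12·3 + 0 + 11·0 = 51
  Forge: 5·1 + 12·4 + 3 + 11·2 = 78
Forge has the highest total.

Forge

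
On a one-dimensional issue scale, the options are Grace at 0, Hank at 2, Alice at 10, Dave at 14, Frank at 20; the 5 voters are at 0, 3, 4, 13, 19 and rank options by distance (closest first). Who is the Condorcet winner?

Hank

With single-peaked preferences on a line, the Condorcet winner is the candidate closest to the median voter.
The median voter (position 4) is closest to Hank at 2.
Check: Hank vs Alice — voters closer to Hank: 3 of 5.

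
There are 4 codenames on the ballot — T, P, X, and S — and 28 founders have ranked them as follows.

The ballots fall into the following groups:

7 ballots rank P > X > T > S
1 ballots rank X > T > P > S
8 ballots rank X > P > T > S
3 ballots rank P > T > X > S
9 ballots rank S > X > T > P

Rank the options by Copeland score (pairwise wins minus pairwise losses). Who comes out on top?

X

Pairwise results:
  T vs P: P wins 18–10.
  T vs X: X wins 25–3.
  T vs S: T wins 19–9.
  P vs X: X wins 18–10.
  P vs S: P wins 19–9.
  X vs S: X wins 19–9.
Copeland scores (wins − losses):
  T: 1 − 2 = -1
  P: 2 − 1 = 1
  X: 3 − 0 = 3
  S: 0 − 3 = -3
X has the best Copeland score.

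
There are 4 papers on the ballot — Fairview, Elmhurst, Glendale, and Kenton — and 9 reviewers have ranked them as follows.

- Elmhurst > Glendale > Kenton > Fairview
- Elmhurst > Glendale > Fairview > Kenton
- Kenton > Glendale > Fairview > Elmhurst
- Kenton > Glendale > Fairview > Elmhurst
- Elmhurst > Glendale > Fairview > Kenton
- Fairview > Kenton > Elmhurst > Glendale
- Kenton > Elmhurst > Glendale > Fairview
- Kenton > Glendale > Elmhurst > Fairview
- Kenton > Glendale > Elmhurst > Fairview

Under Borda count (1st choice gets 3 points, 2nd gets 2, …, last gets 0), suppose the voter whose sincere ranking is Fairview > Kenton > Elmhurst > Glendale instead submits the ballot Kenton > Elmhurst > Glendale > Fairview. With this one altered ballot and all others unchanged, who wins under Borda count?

Borda totals with the altered ballot: Fairview 4, Elmhurst 15, Glendale 16, Kenton 19.
The winner is unchanged: still Kenton.

Kenton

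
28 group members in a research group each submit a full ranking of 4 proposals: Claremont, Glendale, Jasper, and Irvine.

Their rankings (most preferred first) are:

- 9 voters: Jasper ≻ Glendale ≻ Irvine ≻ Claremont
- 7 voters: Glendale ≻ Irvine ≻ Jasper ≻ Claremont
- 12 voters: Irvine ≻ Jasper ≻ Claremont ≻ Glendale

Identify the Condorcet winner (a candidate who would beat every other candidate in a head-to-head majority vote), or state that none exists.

No Condorcet winner

Head-to-head results (28 voters total):
Claremont vs Glendale: Glendale wins 16–12.
Claremont vs Jasper: Jasper wins 28–0.
Claremont vs Irvine: Irvine wins 28–0.
Glendale vs Jasper: Jasper wins 21–7.
Glendale vs Irvine: Glendale wins 16–12.
Jasper vs Irvine: Irvine wins 19–9.
No candidate beats all others: Glendale beats Irvine beats Jasper beats Glendale, a majority cycle.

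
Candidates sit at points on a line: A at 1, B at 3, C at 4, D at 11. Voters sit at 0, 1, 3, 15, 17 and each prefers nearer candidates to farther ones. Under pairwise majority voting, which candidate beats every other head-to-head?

With single-peaked preferences on a line, the Condorcet winner is the candidate closest to the median voter.
The median voter (position 3) is closest to B at 3.
Check: B vs A — voters closer to B: 3 of 5.

B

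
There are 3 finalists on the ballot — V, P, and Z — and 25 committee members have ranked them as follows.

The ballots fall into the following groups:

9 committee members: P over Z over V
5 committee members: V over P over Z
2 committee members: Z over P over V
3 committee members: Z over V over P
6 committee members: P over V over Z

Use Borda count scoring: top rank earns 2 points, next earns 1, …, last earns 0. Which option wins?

Borda scores:
  V: 9·0 + 5·2 + 2·0 + 3·1 + 6·1 = 19
  P: 9·2 + 5·1 + 2·1 + 3·0 + 6·2 = 37
  Z: 9·1 + 5·0 + 2·2 + 3·2 + 6·0 = 19
P has the highest total.

P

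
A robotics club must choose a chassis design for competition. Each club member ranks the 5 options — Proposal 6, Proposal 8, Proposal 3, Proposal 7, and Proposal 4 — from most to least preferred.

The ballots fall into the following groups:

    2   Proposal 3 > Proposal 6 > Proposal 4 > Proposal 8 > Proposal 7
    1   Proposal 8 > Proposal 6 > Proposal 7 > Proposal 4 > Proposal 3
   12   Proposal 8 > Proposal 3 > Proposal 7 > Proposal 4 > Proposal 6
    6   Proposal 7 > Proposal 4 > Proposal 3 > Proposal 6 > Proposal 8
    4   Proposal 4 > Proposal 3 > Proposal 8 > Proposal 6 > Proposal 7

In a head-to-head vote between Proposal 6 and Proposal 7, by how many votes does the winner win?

Ballots ranking Proposal 6 above Proposal 7: 2+1+4 = 7.
Ballots ranking Proposal 7 above Proposal 6: 12+6 = 18.
Proposal 7 wins 18–7, a margin of 11.

11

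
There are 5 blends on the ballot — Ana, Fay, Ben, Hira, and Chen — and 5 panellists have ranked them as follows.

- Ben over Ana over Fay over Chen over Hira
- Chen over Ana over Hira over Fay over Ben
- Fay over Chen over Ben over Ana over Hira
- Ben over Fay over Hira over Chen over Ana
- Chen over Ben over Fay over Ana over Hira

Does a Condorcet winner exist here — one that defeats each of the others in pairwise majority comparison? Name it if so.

Head-to-head results (5 voters total):
Ana vs Fay: Fay wins 3–2.
Ana vs Ben: Ben wins 4–1.
Ana vs Hira: Ana wins 4–1.
Ana vs Chen: Chen wins 4–1.
Fay vs Ben: Ben wins 3–2.
Fay vs Hira: Fay wins 4–1.
Fay vs Chen: Fay wins 3–2.
Ben vs Hira: Ben wins 4–1.
Ben vs Chen: Chen wins 3–2.
Hira vs Chen: Chen wins 4–1.
No candidate beats all others: Fay beats Chen beats Ben beats Fay, a majority cycle.

None — there is no Condorcet winner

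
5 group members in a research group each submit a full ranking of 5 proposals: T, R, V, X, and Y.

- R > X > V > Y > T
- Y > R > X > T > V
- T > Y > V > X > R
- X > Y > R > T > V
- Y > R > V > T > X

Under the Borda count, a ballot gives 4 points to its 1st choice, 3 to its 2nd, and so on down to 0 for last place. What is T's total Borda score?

Borda scores:
  T: 0 + 1 + 4 + 1 + 1 = 7
  R: 4 + 3 + 0 + 2 + 3 = 12
  V: 2 + 0 + 2 + 0 + 2 = 6
  X: 3 + 2 + 1 + 4 + 0 = 10
  Y: 1 + 4 + 3 + 3 + 4 = 15

7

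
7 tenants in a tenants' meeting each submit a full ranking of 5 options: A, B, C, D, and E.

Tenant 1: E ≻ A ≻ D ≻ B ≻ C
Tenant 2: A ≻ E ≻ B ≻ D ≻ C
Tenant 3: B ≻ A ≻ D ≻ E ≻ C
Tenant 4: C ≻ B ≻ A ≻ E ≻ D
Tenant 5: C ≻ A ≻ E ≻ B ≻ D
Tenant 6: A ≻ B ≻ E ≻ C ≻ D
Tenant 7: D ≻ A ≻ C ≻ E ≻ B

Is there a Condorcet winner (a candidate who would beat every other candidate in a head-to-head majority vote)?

Yes

Head-to-head results (7 voters total):
A vs B: A wins 5–2.
A vs C: A wins 5–2.
A vs D: A wins 6–1.
A vs E: A wins 6–1.
B vs C: B wins 4–3.
B vs D: B wins 5–2.
B vs E: E wins 4–3.
C vs D: D wins 4–3.
C vs E: E wins 4–3.
D vs E: E wins 5–2.
A beats each rival — B (5–2), C (5–2), D (6–1), E (6–1) — so A is the Condorcet winner.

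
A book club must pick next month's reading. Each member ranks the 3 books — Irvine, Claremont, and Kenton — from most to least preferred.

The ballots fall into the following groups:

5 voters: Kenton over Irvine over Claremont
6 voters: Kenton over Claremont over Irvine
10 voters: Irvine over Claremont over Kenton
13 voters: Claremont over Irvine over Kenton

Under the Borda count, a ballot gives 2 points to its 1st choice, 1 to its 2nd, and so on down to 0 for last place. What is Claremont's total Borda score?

42

Borda scores:
  Irvine: 5·1 + 6·0 + 10·2 + 13·1 = 38
  Claremont: 5·0 + 6·1 + 10·1 + 13·2 = 42
  Kenton: 5·2 + 6·2 + 10·0 + 13·0 = 22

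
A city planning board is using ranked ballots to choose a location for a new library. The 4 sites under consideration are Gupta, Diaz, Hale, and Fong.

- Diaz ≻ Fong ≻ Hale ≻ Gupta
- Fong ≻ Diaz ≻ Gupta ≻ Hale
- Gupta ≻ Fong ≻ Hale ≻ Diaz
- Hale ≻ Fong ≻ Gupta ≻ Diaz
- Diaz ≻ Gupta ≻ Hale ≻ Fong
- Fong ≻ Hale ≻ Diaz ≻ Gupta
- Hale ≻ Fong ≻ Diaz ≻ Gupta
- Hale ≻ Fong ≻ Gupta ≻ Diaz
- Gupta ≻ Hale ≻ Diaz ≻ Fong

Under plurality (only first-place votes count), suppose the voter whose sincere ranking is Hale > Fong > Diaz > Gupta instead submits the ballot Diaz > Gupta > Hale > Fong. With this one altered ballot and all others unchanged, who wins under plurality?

First-place totals with the altered ballot: Gupta 2, Diaz 3, Hale 2, Fong 2.
The switch changes the winner from Hale to Diaz.

Diaz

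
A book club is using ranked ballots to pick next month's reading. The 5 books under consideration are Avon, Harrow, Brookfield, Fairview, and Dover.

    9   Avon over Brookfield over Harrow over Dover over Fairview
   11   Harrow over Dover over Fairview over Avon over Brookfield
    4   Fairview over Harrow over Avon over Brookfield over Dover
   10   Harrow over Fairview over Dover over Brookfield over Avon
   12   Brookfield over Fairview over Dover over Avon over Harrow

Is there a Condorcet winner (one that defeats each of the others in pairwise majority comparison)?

Head-to-head results (46 voters total):
Avon vs Harrow: Harrow wins 25–21.
Avon vs Brookfield: Avon wins 24–22.
Avon vs Fairview: Fairview wins 37–9.
Avon vs Dover: Dover wins 33–13.
Harrow vs Brookfield: Harrow wins 25–21.
Harrow vs Fairview: Harrow wins 30–16.
Harrow vs Dover: Harrow wins 34–12.
Brookfield vs Fairview: Fairview wins 25–21.
Brookfield vs Dover: Brookfield wins 25–21.
Fairview vs Dover: Fairview wins 26–20.
Harrow beats each rival — Avon (25–21), Brookfield (25–21), Fairview (30–16), Dover (34–12) — so Harrow is the Condorcet winner.

Yes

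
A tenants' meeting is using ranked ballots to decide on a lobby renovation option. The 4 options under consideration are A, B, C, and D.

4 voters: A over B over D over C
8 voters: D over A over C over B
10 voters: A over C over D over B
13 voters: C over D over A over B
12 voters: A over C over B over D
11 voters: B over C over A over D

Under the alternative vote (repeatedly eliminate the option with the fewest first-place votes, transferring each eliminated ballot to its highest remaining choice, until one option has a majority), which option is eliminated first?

Round 1: A 26, C 13, B 11, D 8. D has the fewest and is eliminated.
Round 2: A 34, C 13, B 11. A has a majority.

D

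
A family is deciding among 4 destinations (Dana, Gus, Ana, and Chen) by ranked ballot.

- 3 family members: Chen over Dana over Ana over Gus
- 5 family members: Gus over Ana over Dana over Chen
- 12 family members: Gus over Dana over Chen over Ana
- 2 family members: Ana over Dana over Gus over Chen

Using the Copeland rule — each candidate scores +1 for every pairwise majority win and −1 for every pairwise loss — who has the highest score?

Pairwise results:
  Dana vs Gus: Gus wins 17–5.
  Dana vs Ana: Dana wins 15–7.
  Dana vs Chen: Dana wins 19–3.
  Gus vs Ana: Gus wins 17–5.
  Gus vs Chen: Gus wins 19–3.
  Ana vs Chen: Chen wins 15–7.
Copeland scores (wins − losses):
  Dana: 2 − 1 = 1
  Gus: 3 − 0 = 3
  Ana: 0 − 3 = -3
  Chen: 1 − 2 = -1
Gus has the best Copeland score.

Gus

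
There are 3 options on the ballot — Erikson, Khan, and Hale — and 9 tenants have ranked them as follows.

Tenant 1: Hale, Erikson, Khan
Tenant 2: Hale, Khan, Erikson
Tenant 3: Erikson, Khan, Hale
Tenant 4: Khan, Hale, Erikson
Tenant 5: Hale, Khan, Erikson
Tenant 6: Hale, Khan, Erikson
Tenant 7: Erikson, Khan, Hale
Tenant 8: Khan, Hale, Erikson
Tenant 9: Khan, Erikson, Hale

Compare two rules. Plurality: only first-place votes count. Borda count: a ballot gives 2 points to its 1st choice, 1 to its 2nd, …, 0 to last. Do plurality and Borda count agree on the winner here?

Plurality first-place counts: Erikson 2, Khan 3, Hale 4 → Hale.
Borda totals: Erikson 6, Khan 11, Hale 10 → Khan.
The two rules disagree: plurality picks Hale, Borda picks Khan.

No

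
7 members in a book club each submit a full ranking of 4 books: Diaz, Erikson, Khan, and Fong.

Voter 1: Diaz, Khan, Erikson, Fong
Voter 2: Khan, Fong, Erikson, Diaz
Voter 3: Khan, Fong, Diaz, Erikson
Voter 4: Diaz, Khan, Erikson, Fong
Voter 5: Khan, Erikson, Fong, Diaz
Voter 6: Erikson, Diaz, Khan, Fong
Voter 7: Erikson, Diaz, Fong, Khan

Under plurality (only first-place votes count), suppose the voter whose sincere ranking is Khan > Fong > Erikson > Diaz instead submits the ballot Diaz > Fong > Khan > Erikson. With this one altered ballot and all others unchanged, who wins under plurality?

First-place totals with the altered ballot: Diaz 3, Erikson 2, Khan 2, Fong 0.
The switch changes the winner from Khan to Diaz.

Diaz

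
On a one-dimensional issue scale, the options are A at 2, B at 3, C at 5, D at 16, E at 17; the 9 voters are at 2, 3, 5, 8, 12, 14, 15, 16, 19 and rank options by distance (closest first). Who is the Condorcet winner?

With single-peaked preferences on a line, the Condorcet winner is the candidate closest to the median voter.
The median voter (position 12) is closest to D at 16.
Check: D vs B — voters closer to D: 5 of 9.

D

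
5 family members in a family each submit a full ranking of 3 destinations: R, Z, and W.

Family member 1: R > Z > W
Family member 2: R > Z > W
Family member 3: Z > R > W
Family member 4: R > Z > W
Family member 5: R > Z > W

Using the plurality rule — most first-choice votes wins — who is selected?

R

First-place vote totals:
  R: 4
  Z: 1
  W: 0
R has the most first-place votes.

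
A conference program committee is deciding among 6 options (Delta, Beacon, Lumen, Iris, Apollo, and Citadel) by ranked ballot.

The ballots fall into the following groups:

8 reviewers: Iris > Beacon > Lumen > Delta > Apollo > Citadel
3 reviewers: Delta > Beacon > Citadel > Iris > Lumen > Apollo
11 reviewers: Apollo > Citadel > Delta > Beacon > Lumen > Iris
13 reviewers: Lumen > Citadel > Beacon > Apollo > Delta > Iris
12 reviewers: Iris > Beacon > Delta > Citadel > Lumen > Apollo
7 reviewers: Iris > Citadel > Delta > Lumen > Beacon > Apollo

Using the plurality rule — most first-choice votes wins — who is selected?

First-place vote totals:
  Delta: 3
  Beacon: 0
  Lumen: 13
  Iris: 27
  Apollo: 11
  Citadel: 0
Iris has the most first-place votes.

Iris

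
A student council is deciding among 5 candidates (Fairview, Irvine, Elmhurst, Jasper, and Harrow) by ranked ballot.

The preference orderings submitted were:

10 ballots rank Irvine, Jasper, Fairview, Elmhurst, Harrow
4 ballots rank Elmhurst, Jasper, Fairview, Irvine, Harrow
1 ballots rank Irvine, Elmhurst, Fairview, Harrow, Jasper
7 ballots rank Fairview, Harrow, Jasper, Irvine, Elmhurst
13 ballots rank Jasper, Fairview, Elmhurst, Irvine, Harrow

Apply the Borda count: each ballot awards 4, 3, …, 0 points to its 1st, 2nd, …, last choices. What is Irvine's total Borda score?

Borda scores:
  Fairview: 10·2 + 4·2 + 2 + 7·4 + 13·3 = 97
  Irvine: 10·4 + 4·1 + 4 + 7·1 + 13·1 = 68
  Elmhurst: 10·1 + 4·4 + 3 + 7·0 + 13·2 = 55
  Jasper: 10·3 + 4·3 + 0 + 7·2 + 13·4 = 108
  Harrow: 10·0 + 4·0 + 1 + 7·3 + 13·0 = 22

68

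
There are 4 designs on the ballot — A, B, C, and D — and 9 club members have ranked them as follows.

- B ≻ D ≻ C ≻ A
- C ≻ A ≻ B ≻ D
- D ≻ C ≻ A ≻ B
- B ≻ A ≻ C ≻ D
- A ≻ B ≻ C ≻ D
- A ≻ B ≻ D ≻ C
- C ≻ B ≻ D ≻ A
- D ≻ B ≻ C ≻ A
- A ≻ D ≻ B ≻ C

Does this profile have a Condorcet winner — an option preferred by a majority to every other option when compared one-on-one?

No

Head-to-head results (9 voters total):
A vs B: A wins 5–4.
A vs C: C wins 5–4.
A vs D: A wins 5–4.
B vs C: B wins 6–3.
B vs D: B wins 6–3.
C vs D: D wins 5–4.
No candidate beats all others: A beats B beats C beats A, a majority cycle.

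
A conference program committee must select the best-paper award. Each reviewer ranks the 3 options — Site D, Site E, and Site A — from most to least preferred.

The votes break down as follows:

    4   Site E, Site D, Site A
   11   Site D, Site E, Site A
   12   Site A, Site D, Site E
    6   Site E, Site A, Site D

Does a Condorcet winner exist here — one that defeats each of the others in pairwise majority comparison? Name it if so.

Head-to-head results (33 voters total):
Site D vs Site E: Site D wins 23–10.
Site D vs Site A: Site A wins 18–15.
Site E vs Site A: Site E wins 21–12.
No candidate beats all others: Site D beats Site E beats Site A beats Site D, a majority cycle.

There is no Condorcet winner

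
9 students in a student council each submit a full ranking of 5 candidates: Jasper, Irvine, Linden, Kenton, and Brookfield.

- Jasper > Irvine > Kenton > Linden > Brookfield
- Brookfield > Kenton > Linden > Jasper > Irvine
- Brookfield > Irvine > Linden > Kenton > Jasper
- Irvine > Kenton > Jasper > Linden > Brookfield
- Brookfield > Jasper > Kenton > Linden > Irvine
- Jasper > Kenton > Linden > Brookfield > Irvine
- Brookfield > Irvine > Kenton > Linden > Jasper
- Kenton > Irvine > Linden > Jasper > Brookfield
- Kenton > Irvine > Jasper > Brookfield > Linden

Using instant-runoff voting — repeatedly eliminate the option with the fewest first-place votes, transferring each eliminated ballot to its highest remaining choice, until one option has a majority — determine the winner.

Kenton

Round 1: Brookfield 4, Jasper 2, Kenton 2, Irvine 1, Linden 0. Linden has the fewest and is eliminated.
Round 2: Brookfield 4, Jasper 2, Kenton 2, Irvine 1. Irvine has the fewest and is eliminated.
Round 3: Brookfield 4, Kenton 3, Jasper 2. Jasper has the fewest and is eliminated.
Round 4: Kenton 5, Brookfield 4. Kenton has a majority.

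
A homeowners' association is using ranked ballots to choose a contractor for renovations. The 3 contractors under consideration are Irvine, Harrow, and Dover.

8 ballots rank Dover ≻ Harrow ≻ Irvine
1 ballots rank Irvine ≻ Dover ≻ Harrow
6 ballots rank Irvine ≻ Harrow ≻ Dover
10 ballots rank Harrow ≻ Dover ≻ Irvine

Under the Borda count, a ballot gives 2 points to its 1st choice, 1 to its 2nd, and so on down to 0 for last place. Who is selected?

Borda scores:
  Irvine: 8·0 + 2 + 6·2 + 10·0 = 14
  Harrow: 8·1 + 0 + 6·1 + 10·2 = 34
  Dover: 8·2 + 1 + 6·0 + 10·1 = 27
Harrow has the highest total.

Harrow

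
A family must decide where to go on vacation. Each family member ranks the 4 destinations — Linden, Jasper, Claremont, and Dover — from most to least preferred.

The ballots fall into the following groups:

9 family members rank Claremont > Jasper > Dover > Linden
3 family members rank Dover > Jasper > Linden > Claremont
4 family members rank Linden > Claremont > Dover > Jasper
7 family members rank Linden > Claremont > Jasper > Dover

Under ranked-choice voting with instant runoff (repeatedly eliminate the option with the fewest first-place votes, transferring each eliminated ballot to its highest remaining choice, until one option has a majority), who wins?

Linden

Round 1: Linden 11, Claremont 9, Dover 3, Jasper 0. Jasper has the fewest and is eliminated.
Round 2: Linden 11, Claremont 9, Dover 3. Dover has the fewest and is eliminated.
Round 3: Linden 14, Claremont 9. Linden has a majority.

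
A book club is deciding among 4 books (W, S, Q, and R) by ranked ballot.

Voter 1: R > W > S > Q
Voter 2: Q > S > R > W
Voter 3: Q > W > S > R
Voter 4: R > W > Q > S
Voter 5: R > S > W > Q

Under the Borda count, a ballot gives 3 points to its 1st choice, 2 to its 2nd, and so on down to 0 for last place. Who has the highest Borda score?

Borda scores:
  W: 2 + 0 + 2 + 2 + 1 = 7
  S: 1 + 2 + 1 + 0 + 2 = 6
  Q: 0 + 3 + 3 + 1 + 0 = 7
  R: 3 + 1 + 0 + 3 + 3 = 10
R has the highest total.

R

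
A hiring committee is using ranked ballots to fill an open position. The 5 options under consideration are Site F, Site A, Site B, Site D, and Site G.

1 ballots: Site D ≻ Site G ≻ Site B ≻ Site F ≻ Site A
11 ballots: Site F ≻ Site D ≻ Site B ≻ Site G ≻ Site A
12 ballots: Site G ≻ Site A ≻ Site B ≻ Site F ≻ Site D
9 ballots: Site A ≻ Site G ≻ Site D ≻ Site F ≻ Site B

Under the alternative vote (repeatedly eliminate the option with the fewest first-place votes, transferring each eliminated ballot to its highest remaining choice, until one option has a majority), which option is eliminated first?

Round 1: Site G 12, Site F 11, Site A 9, Site D 1, Site B 0. Site B has the fewest and is eliminated.
Round 2: Site G 12, Site F 11, Site A 9, Site D 1. Site D has the fewest and is eliminated.
Round 3: Site G 13, Site F 11, Site A 9. Site A has the fewest and is eliminated.
Round 4: Site G 22, Site F 11. Site G has a majority.

Site B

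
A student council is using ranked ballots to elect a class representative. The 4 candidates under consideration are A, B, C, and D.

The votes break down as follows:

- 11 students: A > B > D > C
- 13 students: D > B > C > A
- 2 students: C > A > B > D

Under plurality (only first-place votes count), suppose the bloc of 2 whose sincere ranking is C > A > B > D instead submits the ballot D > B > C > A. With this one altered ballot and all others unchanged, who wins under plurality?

First-place totals with the altered ballot: A 11, B 0, C 0, D 15.
The winner is unchanged: still D.

D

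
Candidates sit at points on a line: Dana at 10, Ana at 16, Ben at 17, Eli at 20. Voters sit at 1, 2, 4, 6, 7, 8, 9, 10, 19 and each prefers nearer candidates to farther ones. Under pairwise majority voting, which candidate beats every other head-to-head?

Dana

With single-peaked preferences on a line, the Condorcet winner is the candidate closest to the median voter.
The median voter (position 7) is closest to Dana at 10.
Check: Dana vs Ana — voters closer to Dana: 8 of 9.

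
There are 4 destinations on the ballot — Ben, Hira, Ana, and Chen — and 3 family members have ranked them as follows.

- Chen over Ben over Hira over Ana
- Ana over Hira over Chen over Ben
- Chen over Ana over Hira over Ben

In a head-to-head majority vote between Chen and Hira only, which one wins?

Chen

Ballots ranking Chen above Hira: 2.
Ballots ranking Hira above Chen: 1.
Chen wins the head-to-head, 2–1.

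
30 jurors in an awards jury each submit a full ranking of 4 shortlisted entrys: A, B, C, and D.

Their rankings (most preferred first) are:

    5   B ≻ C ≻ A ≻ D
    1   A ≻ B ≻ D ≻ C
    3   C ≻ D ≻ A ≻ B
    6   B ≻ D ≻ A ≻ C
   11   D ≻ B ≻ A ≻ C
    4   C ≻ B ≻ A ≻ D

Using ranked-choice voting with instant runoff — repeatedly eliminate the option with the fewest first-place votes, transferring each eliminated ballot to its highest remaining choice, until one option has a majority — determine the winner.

B

Round 1: B 11, D 11, C 7, A 1. A has the fewest and is eliminated.
Round 2: B 12, D 11, C 7. C has the fewest and is eliminated.
Round 3: B 16, D 14. B has a majority.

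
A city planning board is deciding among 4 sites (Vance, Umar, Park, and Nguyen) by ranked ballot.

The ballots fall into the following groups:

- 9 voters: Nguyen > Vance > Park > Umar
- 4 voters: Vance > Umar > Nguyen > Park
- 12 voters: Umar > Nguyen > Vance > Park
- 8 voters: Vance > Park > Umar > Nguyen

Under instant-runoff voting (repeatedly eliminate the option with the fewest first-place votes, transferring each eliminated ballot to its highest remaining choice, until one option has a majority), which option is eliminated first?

Round 1: Vance 12, Umar 12, Nguyen 9, Park 0. Park has the fewest and is eliminated.
Round 2: Vance 12, Umar 12, Nguyen 9. Nguyen has the fewest and is eliminated.
Round 3: Vance 21, Umar 12. Vance has a majority.

Park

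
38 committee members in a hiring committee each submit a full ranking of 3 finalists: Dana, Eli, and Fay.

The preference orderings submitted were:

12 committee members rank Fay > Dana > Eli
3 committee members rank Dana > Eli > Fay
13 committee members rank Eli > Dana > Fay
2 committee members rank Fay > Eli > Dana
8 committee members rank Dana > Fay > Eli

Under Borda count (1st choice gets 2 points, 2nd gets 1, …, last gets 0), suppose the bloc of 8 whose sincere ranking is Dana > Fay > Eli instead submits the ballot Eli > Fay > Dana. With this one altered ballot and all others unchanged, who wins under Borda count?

Eli

Borda totals with the altered ballot: Dana 31, Eli 47, Fay 36.
The switch changes the winner from Dana to Eli.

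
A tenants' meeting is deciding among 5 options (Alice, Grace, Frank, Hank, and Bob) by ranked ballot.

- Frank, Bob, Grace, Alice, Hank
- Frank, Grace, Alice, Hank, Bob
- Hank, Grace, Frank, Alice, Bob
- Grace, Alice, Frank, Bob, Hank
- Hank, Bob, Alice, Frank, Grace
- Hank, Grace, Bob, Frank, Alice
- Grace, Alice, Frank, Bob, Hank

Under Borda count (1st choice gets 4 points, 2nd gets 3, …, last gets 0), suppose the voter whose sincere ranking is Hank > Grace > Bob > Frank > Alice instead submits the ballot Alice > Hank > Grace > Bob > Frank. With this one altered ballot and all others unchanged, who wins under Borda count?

Borda totals with the altered ballot: Alice 16, Grace 18, Frank 15, Hank 12, Bob 9.
The winner is unchanged: still Grace.

Grace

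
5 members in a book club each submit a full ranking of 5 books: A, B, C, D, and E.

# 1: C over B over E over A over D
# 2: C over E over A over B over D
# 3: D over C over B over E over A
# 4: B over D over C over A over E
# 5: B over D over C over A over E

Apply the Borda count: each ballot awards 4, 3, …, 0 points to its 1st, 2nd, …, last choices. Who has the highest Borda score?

Borda scores:
  A: 1 + 2 + 0 + 1 + 1 = 5
  B: 3 + 1 + 2 + 4 + 4 = 14
  C: 4 + 4 + 3 + 2 + 2 = 15
  D: 0 + 0 + 4 + 3 + 3 = 10
  E: 2 + 3 + 1 + 0 + 0 = 6
C has the highest total.

C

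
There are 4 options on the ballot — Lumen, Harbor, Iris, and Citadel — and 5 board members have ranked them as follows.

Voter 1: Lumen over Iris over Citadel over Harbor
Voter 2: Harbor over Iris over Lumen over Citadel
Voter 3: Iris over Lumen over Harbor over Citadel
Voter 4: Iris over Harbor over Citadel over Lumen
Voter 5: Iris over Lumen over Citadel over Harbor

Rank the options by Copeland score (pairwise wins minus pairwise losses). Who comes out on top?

Iris

Pairwise results:
  Lumen vs Harbor: Lumen wins 3–2.
  Lumen vs Iris: Iris wins 4–1.
  Lumen vs Citadel: Lumen wins 4–1.
  Harbor vs Iris: Iris wins 4–1.
  Harbor vs Citadel: Harbor wins 3–2.
  Iris vs Citadel: Iris wins 5–0.
Copeland scores (wins − losses):
  Lumen: 2 − 1 = 1
  Harbor: 1 − 2 = -1
  Iris: 3 − 0 = 3
  Citadel: 0 − 3 = -3
Iris has the best Copeland score.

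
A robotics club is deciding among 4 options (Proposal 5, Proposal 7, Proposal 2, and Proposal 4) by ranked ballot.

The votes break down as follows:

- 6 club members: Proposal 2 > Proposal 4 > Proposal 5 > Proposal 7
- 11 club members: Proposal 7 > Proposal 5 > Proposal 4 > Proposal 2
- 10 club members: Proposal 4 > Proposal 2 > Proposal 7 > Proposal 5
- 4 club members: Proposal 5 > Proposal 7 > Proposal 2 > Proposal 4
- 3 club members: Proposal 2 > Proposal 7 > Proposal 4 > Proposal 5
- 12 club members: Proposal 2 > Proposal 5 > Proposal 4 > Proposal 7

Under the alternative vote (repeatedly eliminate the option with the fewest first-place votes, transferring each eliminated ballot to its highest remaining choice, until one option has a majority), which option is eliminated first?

Round 1: Proposal 2 21, Proposal 7 11, Proposal 4 10, Proposal 5 4. Proposal 5 has the fewest and is eliminated.
Round 2: Proposal 2 21, Proposal 7 15, Proposal 4 10. Proposal 4 has the fewest and is eliminated.
Round 3: Proposal 2 31, Proposal 7 15. Proposal 2 has a majority.

Proposal 5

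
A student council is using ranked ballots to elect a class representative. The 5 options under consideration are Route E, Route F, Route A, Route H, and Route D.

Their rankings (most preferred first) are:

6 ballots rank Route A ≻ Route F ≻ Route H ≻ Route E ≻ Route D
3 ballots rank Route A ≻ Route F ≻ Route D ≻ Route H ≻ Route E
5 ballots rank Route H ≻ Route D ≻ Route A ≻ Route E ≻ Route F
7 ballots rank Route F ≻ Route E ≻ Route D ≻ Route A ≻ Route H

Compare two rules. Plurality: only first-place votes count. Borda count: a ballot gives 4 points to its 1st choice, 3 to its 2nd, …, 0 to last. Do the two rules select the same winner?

Plurality first-place counts: Route E 0, Route F 7, Route A 9, Route H 5, Route D 0 → Route A.
Borda totals: Route E 32, Route F 55, Route A 53, Route H 35, Route D 35 → Route F.
The two rules disagree: plurality picks Route A, Borda picks Route F.

No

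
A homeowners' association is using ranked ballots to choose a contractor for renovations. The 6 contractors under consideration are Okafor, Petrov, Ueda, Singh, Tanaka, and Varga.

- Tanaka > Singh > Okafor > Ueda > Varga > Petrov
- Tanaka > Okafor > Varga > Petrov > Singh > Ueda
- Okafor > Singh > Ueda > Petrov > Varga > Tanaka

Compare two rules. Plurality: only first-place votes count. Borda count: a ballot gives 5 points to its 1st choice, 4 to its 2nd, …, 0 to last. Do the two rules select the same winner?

No

Plurality first-place counts: Okafor 1, Petrov 0, Ueda 0, Singh 0, Tanaka 2, Varga 0 → Tanaka.
Borda totals: Okafor 12, Petrov 4, Ueda 5, Singh 9, Tanaka 10, Varga 5 → Okafor.
The two rules disagree: plurality picks Tanaka, Borda picks Okafor.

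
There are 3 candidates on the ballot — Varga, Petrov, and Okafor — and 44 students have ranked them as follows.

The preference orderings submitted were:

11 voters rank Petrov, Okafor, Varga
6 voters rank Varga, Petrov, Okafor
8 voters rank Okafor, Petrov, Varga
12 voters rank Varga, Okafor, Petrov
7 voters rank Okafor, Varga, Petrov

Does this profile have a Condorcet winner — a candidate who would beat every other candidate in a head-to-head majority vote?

Head-to-head results (44 voters total):
Varga vs Petrov: Varga wins 25–19.
Varga vs Okafor: Okafor wins 26–18.
Petrov vs Okafor: Okafor wins 27–17.
Okafor beats each rival — Varga (26–18), Petrov (27–17) — so Okafor is the Condorcet winner.

Yes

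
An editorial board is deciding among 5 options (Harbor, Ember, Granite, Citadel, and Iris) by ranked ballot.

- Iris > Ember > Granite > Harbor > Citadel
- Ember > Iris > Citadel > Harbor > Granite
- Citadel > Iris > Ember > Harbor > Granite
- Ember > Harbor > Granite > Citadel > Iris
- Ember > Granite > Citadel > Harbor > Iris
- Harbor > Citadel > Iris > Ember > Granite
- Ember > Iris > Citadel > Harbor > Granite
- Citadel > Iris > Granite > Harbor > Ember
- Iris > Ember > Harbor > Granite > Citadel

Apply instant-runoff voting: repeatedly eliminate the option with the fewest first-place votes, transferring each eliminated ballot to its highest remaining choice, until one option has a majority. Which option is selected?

Round 1: Ember 4, Citadel 2, Iris 2, Harbor 1, Granite 0. Granite has the fewest and is eliminated.
Round 2: Ember 4, Citadel 2, Iris 2, Harbor 1. Harbor has the fewest and is eliminated.
Round 3: Ember 4, Citadel 3, Iris 2. Iris has the fewest and is eliminated.
Round 4: Ember 6, Citadel 3. Ember has a majority.

Ember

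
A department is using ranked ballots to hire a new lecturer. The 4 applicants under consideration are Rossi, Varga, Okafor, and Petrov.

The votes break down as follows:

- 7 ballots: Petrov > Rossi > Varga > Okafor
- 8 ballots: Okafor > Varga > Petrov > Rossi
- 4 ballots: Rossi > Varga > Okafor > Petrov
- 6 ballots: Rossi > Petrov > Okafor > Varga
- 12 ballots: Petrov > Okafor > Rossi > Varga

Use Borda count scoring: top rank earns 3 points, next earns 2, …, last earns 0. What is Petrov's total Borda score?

77

Borda scores:
  Rossi: 7·2 + 8·0 + 4·3 + 6·3 + 12·1 = 56
  Varga: 7·1 + 8·2 + 4·2 + 6·0 + 12·0 = 31
  Okafor: 7·0 + 8·3 + 4·1 + 6·1 + 12·2 = 58
  Petrov: 7·3 + 8·1 + 4·0 + 6·2 + 12·3 = 77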